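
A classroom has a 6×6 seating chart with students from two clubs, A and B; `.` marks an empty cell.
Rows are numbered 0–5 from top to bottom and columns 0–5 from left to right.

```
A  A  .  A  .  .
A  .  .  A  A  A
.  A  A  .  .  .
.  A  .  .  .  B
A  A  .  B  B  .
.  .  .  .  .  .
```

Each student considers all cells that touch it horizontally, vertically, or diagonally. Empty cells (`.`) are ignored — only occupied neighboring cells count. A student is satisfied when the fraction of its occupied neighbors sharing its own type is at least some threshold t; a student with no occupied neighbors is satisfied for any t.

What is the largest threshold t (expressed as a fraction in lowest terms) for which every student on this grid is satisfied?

(0,0)A 2/2
(0,1)A 2/2
(0,3)A 2/2
(1,0)A 3/3
(1,3)A 3/3
(1,4)A 3/3
(1,5)A 1/1
(2,1)A 3/3
(2,2)A 3/3
(3,1)A 4/4
(3,5)B 1/1
(4,0)A 2/2
(4,1)A 2/2
(4,3)B 1/1
(4,4)B 2/2
The smallest same-type fraction is 2/2 at (0,0), which reduces to 1/1. Any threshold above that leaves this student unsatisfied.

1/1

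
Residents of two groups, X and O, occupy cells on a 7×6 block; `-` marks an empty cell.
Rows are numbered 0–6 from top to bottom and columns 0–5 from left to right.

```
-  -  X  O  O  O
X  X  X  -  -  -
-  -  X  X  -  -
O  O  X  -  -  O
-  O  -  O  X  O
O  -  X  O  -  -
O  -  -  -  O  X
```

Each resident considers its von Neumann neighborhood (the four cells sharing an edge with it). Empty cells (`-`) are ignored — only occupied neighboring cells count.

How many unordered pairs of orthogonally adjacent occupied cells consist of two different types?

6

Scan each occupied cell's neighbors to the right and below so each pair is counted once.
From row 0: 1 unlike of 4 pairs (running 1/4).
From row 1: 0 unlike of 3 pairs (running 1/7).
From row 2: 0 unlike of 2 pairs (running 1/9).
From row 3: 1 unlike of 4 pairs (running 2/13).
From row 4: 2 unlike of 3 pairs (running 4/16).
From row 5: 1 unlike of 2 pairs (running 5/18).
From row 6: 1 unlike of 1 pairs (running 6/19).
Total adjacent occupied pairs: 19; unlike-type pairs: 6.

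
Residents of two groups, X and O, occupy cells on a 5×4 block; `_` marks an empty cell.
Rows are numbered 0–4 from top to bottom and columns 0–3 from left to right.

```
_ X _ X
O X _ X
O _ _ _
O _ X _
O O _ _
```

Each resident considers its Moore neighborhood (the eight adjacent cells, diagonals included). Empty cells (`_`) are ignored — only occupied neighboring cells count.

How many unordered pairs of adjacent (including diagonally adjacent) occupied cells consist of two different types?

4

Scan each occupied cell's neighbors to the right and below (and the two forward diagonals) so each pair is counted once.
From row 0: 1 unlike of 3 pairs (running 1/3).
From row 1: 2 unlike of 3 pairs (running 3/6).
From row 2: 0 unlike of 1 pairs (running 3/7).
From row 3: 1 unlike of 3 pairs (running 4/10).
From row 4: 0 unlike of 1 pairs (running 4/11).
Total adjacent occupied pairs: 11; unlike-type pairs: 4.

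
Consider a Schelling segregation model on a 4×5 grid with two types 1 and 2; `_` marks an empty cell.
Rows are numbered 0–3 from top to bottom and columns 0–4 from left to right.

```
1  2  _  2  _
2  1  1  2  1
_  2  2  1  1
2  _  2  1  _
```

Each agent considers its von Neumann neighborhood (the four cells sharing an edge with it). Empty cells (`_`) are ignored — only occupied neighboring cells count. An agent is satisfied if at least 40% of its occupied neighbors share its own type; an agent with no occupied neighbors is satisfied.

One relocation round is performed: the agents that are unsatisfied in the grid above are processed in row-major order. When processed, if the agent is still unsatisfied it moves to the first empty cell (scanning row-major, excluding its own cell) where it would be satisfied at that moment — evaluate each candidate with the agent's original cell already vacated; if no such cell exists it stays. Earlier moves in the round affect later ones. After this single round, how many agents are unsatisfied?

2

Initially unsatisfied (in order): (0,0), (0,1), (1,0), (1,1), (1,2), (1,3).
  (0,0) → (0,4).
  (0,1) → (0,0).
  (1,0): now satisfied by earlier moves; stays.
  (1,1) → (0,2).
  (1,2) → (0,1).
  (1,3) → (1,1).
Resulting grid:
2 1 1 2 1
2 2 _ _ 1
_ 2 2 1 1
2 _ 2 1 _
Unsatisfied now: (0,1), (0,3).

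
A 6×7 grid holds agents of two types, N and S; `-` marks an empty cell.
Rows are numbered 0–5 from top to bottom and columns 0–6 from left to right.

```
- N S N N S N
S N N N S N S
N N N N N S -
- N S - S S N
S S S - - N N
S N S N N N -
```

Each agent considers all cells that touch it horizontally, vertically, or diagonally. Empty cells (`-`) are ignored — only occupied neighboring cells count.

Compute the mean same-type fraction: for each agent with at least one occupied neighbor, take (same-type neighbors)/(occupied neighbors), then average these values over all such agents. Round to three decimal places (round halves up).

0.528

Row 0: (0,1)N 2/4 · (0,2)S 0/5 · (0,3)N 3/5 · (0,4)N 3/5 · (0,5)S 2/5 · (0,6)N 1/3
Row 1: (1,0)S 0/4 · (1,1)N 5/7 · (1,2)N 7/8 · (1,3)N 6/8 · (1,4)S 2/8 · (1,5)N 3/7 · (1,6)S 2/4
Row 2: (2,0)N 3/4 · (2,1)N 5/7 · (2,2)N 6/7 · (2,3)N 4/7 · (2,4)N 3/7 · (2,5)S 4/7
Row 3: (3,1)N 3/7 · (3,2)S 2/6 · (3,4)S 2/5 · (3,5)S 2/6 · (3,6)N 2/4
Row 4: (4,0)S 2/4 · (4,1)S 5/7 · (4,2)S 3/6 · (4,5)N 4/6 · (4,6)N 3/4
Row 5: (5,0)S 2/3 · (5,1)N 0/5 · (5,2)S 2/4 · (5,3)N 1/3 · (5,4)N 3/3 · (5,5)N 3/3
Sum over 35 agents: 2/4 + 0/5 + 3/5 + 3/5 + 2/5 + 1/3 + 0/4 + 5/7 + 7/8 + 6/8 + 2/8 + 3/7 + 2/4 + 3/4 + 5/7 + 6/7 + 4/7 + 3/7 + 4/7 + 3/7 + 2/6 + 2/5 + 2/6 + 2/4 + 2/4 + 5/7 + 3/6 + 4/6 + 3/4 + 2/3 + 0/5 + 2/4 + 1/3 + 3/3 + 3/3 = 3103/168; mean = 3103/168 ÷ 35 = 3103/5880 = 0.527721… → 0.528.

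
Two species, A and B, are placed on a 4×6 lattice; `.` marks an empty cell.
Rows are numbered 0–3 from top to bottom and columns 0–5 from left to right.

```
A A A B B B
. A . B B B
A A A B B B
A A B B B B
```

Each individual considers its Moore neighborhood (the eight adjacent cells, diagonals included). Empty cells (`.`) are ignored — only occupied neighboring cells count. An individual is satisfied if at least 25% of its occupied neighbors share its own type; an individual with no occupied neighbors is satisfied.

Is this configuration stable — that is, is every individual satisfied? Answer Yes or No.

Yes

Row 0: (0,0)A 2/2 satisfied · (0,1)A 3/3 satisfied · (0,2)A 2/4 satisfied · (0,3)B 3/4 satisfied · (0,4)B 5/5 satisfied · (0,5)B 3/3 satisfied
Row 1: (1,1)A 6/6 satisfied · (1,3)B 5/7 satisfied · (1,4)B 8/8 satisfied · (1,5)B 5/5 satisfied
Row 2: (2,0)A 4/4 satisfied · (2,1)A 5/6 satisfied · (2,2)A 3/7 satisfied · (2,3)B 6/7 satisfied · (2,4)B 8/8 satisfied · (2,5)B 5/5 satisfied
Row 3: (3,0)A 3/3 satisfied · (3,1)A 4/5 satisfied · (3,2)B 2/5 satisfied · (3,3)B 4/5 satisfied · (3,4)B 5/5 satisfied · (3,5)B 3/3 satisfied
All meet the threshold, so the configuration is stable.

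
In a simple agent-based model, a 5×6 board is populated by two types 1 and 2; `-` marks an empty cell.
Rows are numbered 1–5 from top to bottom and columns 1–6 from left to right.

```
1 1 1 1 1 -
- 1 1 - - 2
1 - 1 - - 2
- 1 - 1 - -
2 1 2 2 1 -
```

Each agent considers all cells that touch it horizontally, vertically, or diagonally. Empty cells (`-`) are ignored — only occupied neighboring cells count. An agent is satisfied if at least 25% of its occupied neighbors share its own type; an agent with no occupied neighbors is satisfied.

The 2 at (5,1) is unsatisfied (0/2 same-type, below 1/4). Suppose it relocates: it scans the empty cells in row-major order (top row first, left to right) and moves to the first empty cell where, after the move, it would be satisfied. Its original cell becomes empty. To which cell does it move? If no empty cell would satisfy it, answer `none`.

(1,6)

Vacating (5,1). Empty cells in order:
  (1,6): 1/2 same-type → satisfied — stop here.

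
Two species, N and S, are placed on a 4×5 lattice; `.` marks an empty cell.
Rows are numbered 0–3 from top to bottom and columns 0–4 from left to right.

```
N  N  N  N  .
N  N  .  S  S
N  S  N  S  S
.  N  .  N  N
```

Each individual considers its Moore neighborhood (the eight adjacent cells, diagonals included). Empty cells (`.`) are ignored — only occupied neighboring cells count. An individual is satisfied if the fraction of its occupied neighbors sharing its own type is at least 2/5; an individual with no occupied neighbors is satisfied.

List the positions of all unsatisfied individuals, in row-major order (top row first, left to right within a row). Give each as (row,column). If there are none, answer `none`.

(0,3), (2,1), (3,4)

(0,0)N 3/3 ✓
(0,1)N 4/4 ✓
(0,2)N 3/4 ✓
(0,3)N 1/3 ✗
(1,0)N 4/5 ✓
(1,1)N 6/7 ✓
(1,3)S 3/6 ✓
(1,4)S 3/4 ✓
(2,0)N 3/4 ✓
(2,1)S 0/5 ✗
(2,2)N 3/6 ✓
(2,3)S 3/6 ✓
(2,4)S 3/5 ✓
(3,1)N 2/3 ✓
(3,3)N 2/4 ✓
(3,4)N 1/3 ✗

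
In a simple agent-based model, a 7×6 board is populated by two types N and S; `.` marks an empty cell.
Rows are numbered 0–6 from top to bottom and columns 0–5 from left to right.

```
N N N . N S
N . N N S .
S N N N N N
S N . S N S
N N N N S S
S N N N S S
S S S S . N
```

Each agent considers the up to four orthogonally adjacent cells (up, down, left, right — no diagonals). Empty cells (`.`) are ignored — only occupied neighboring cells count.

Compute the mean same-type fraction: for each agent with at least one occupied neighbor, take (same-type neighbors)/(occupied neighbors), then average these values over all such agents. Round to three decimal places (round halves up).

Row 0: (0,0)N 2/2 · (0,1)N 2/2 · (0,2)N 2/2 · (0,4)N 0/2 · (0,5)S 0/1
Row 1: (1,0)N 1/2 · (1,2)N 3/3 · (1,3)N 2/3 · (1,4)S 0/3
Row 2: (2,0)S 1/3 · (2,1)N 2/3 · (2,2)N 3/3 · (2,3)N 3/4 · (2,4)N 3/4 · (2,5)N 1/2
Row 3: (3,0)S 1/3 · (3,1)N 2/3 · (3,3)S 0/3 · (3,4)N 1/4 · (3,5)S 1/3
Row 4: (4,0)N 1/3 · (4,1)N 4/4 · (4,2)N 3/3 · (4,3)N 2/4 · (4,4)S 2/4 · (4,5)S 3/3
Row 5: (5,0)S 1/3 · (5,1)N 2/4 · (5,2)N 3/4 · (5,3)N 2/4 · (5,4)S 2/3 · (5,5)S 2/3
Row 6: (6,0)S 2/2 · (6,1)S 2/3 · (6,2)S 2/3 · (6,3)S 1/2 · (6,5)N 0/1
Sum over 37 agents: 2/2 + 2/2 + 2/2 + 0/2 + 0/1 + 1/2 + 3/3 + 2/3 + 0/3 + 1/3 + 2/3 + 3/3 + 3/4 + 3/4 + 1/2 + 1/3 + 2/3 + 0/3 + 1/4 + 1/3 + 1/3 + 4/4 + 3/3 + 2/4 + 2/4 + 3/3 + 1/3 + 2/4 + 3/4 + 2/4 + 2/3 + 2/3 + 2/2 + 2/3 + 2/3 + 1/2 + 0/1 = 64/3; mean = 64/3 ÷ 37 = 64/111 = 0.576576… → 0.577.

0.577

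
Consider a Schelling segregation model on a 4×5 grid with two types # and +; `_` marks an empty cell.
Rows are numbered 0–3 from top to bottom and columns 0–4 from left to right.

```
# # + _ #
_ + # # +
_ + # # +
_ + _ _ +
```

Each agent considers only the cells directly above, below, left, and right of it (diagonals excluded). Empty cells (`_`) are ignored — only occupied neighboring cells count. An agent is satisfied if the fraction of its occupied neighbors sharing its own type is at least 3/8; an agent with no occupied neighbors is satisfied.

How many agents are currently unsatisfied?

5

Row 0: (0,0)# 1/1 ✓ · (0,1)# 1/3 ✗ · (0,2)+ 0/2 ✗ · (0,4)# 0/1 ✗
Row 1: (1,1)+ 1/3 ✗ · (1,2)# 2/4 ✓ · (1,3)# 2/3 ✓ · (1,4)+ 1/3 ✗
Row 2: (2,1)+ 2/3 ✓ · (2,2)# 2/3 ✓ · (2,3)# 2/3 ✓ · (2,4)+ 2/3 ✓
Row 3: (3,1)+ 1/1 ✓ · (3,4)+ 1/1 ✓
Unsatisfied: (0,1), (0,2), (0,4), (1,1), (1,4) — 5 in total.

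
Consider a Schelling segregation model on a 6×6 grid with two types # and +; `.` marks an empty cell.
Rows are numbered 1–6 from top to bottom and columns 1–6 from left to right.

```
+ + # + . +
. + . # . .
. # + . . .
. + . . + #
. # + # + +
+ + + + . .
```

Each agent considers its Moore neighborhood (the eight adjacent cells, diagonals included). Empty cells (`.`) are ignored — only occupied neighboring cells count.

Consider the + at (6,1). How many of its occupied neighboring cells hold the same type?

1

Occupied neighbors of (6,1): (5,2)=#, (6,2)=+.
Same type (+): 1 of 2.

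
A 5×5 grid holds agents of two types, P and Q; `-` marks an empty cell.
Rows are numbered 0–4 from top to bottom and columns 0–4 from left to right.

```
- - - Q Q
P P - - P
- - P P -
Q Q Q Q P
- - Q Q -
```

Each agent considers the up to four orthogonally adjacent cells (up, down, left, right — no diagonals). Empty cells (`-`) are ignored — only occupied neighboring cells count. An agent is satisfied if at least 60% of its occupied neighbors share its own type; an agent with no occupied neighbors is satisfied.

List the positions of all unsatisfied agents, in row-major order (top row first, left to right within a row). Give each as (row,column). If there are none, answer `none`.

(0,4), (1,4), (2,2), (2,3), (3,3), (3,4)

(0,3)Q 1/1 satisfied
(0,4)Q 1/2 not
(1,0)P 1/1 satisfied
(1,1)P 1/1 satisfied
(1,4)P 0/1 not
(2,2)P 1/2 not
(2,3)P 1/2 not
(3,0)Q 1/1 satisfied
(3,1)Q 2/2 satisfied
(3,2)Q 3/4 satisfied
(3,3)Q 2/4 not
(3,4)P 0/1 not
(4,2)Q 2/2 satisfied
(4,3)Q 2/2 satisfied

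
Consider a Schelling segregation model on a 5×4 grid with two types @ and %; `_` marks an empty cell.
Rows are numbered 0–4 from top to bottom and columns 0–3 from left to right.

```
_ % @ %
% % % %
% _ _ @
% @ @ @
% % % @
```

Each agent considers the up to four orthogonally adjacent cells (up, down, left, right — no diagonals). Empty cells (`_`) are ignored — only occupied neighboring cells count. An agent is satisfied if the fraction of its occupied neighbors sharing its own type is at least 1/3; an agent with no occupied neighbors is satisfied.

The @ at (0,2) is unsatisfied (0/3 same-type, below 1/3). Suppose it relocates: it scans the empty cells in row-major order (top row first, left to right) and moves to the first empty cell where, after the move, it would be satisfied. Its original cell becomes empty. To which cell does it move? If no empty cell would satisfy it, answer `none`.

(2,1)

Vacating (0,2). Empty cells in order:
  (0,0): 0/2 same-type → still unsatisfied.
  (2,1): 1/3 same-type → satisfied — stop here.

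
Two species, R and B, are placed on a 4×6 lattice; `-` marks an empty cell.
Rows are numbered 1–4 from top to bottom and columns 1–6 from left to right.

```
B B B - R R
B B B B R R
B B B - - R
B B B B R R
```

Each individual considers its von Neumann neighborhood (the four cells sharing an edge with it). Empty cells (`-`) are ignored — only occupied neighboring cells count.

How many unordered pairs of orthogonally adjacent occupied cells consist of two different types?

Scan each occupied cell's neighbors to the right and below so each pair is counted once.
From row 1: 0 unlike of 8 pairs (running 0/8).
From row 2: 1 unlike of 9 pairs (running 1/17).
From row 3: 0 unlike of 6 pairs (running 1/23).
From row 4: 1 unlike of 5 pairs (running 2/28).
Total adjacent occupied pairs: 28; unlike-type pairs: 2.

2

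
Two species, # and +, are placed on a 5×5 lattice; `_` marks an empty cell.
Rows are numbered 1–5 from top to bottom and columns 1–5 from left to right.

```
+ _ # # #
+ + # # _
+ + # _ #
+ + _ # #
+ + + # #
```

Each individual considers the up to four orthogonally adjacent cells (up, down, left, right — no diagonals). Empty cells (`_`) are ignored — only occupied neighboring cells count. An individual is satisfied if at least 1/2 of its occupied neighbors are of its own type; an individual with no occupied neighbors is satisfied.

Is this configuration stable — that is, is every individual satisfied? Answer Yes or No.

Yes

Row 1: (1,1)+ 1/1 ✓ · (1,3)# 2/2 ✓ · (1,4)# 3/3 ✓ · (1,5)# 1/1 ✓
Row 2: (2,1)+ 3/3 ✓ · (2,2)+ 2/3 ✓ · (2,3)# 3/4 ✓ · (2,4)# 2/2 ✓
Row 3: (3,1)+ 3/3 ✓ · (3,2)+ 3/4 ✓ · (3,3)# 1/2 ✓ · (3,5)# 1/1 ✓
Row 4: (4,1)+ 3/3 ✓ · (4,2)+ 3/3 ✓ · (4,4)# 2/2 ✓ · (4,5)# 3/3 ✓
Row 5: (5,1)+ 2/2 ✓ · (5,2)+ 3/3 ✓ · (5,3)+ 1/2 ✓ · (5,4)# 2/3 ✓ · (5,5)# 2/2 ✓
All meet the threshold, so the configuration is stable.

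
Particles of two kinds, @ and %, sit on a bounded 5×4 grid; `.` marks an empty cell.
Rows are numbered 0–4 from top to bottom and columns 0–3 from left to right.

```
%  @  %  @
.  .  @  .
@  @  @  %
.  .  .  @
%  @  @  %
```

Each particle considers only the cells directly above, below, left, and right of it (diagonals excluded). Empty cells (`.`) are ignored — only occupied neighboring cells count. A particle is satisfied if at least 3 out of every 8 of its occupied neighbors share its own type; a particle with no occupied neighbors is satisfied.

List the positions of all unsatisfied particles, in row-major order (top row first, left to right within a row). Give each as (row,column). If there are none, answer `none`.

Row 0: (0,0)% 0/1 not · (0,1)@ 0/2 not · (0,2)% 0/3 not · (0,3)@ 0/1 not
Row 1: (1,2)@ 1/2 satisfied
Row 2: (2,0)@ 1/1 satisfied · (2,1)@ 2/2 satisfied · (2,2)@ 2/3 satisfied · (2,3)% 0/2 not
Row 3: (3,3)@ 0/2 not
Row 4: (4,0)% 0/1 not · (4,1)@ 1/2 satisfied · (4,2)@ 1/2 satisfied · (4,3)% 0/2 not

(0,0), (0,1), (0,2), (0,3), (2,3), (3,3), (4,0), (4,3)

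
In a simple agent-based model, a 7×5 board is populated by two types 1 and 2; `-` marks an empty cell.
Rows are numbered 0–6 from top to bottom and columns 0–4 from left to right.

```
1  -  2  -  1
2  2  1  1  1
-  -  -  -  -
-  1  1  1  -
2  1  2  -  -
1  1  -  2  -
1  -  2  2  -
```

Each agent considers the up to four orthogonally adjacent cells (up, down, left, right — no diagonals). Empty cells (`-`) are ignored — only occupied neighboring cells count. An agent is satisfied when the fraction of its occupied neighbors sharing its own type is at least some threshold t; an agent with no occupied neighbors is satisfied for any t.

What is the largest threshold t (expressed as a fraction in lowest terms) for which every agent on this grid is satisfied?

Row 0: (0,0)1 0/1 · (0,2)2 0/1 · (0,4)1 1/1
Row 1: (1,0)2 1/2 · (1,1)2 1/2 · (1,2)1 1/3 · (1,3)1 2/2 · (1,4)1 2/2
Row 3: (3,1)1 2/2 · (3,2)1 2/3 · (3,3)1 1/1
Row 4: (4,0)2 0/2 · (4,1)1 2/4 · (4,2)2 0/2
Row 5: (5,0)1 2/3 · (5,1)1 2/2 · (5,3)2 1/1
Row 6: (6,0)1 1/1 · (6,2)2 1/1 · (6,3)2 2/2
The smallest same-type fraction is 0/1 at (0,0), which reduces to 0/1. Any threshold above that leaves this agent unsatisfied.

0/1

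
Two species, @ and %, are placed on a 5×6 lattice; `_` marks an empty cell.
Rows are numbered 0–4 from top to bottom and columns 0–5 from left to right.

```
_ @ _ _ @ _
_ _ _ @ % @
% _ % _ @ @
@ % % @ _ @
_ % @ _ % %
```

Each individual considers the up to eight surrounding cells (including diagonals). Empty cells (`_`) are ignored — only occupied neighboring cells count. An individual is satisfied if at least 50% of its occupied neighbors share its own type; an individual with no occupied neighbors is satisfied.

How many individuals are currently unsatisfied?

Row 0: (0,1)@ 0/0 ✓ · (0,4)@ 2/3 ✓
Row 1: (1,3)@ 2/4 ✓ · (1,4)% 0/5 ✗ · (1,5)@ 3/4 ✓
Row 2: (2,0)% 1/2 ✓ · (2,2)% 2/4 ✓ · (2,4)@ 5/6 ✓ · (2,5)@ 3/4 ✓
Row 3: (3,0)@ 0/3 ✗ · (3,1)% 4/6 ✓ · (3,2)% 3/5 ✓ · (3,3)@ 2/5 ✗ · (3,5)@ 2/4 ✓
Row 4: (4,1)% 2/4 ✓ · (4,2)@ 1/4 ✗ · (4,4)% 1/3 ✗ · (4,5)% 1/2 ✓
Unsatisfied: (1,4), (3,0), (3,3), (4,2), (4,4) — 5 in total.

5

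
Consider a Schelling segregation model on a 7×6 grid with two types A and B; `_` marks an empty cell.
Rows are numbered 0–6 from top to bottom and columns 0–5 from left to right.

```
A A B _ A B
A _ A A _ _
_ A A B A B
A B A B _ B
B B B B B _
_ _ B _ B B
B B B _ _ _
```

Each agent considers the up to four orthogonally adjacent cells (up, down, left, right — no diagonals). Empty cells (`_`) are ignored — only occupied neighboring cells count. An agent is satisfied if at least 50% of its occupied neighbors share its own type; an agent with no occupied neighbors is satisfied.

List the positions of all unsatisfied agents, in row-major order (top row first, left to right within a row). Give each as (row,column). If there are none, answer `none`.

(0,0)A 2/2 ✓
(0,1)A 1/2 ✓
(0,2)B 0/2 ✗
(0,4)A 0/1 ✗
(0,5)B 0/1 ✗
(1,0)A 1/1 ✓
(1,2)A 2/3 ✓
(1,3)A 1/2 ✓
(2,1)A 1/2 ✓
(2,2)A 3/4 ✓
(2,3)B 1/4 ✗
(2,4)A 0/2 ✗
(2,5)B 1/2 ✓
(3,0)A 0/2 ✗
(3,1)B 1/4 ✗
(3,2)A 1/4 ✗
(3,3)B 2/3 ✓
(3,5)B 1/1 ✓
(4,0)B 1/2 ✓
(4,1)B 3/3 ✓
(4,2)B 3/4 ✓
(4,3)B 3/3 ✓
(4,4)B 2/2 ✓
(5,2)B 2/2 ✓
(5,4)B 2/2 ✓
(5,5)B 1/1 ✓
(6,0)B 1/1 ✓
(6,1)B 2/2 ✓
(6,2)B 2/2 ✓

(0,2), (0,4), (0,5), (2,3), (2,4), (3,0), (3,1), (3,2)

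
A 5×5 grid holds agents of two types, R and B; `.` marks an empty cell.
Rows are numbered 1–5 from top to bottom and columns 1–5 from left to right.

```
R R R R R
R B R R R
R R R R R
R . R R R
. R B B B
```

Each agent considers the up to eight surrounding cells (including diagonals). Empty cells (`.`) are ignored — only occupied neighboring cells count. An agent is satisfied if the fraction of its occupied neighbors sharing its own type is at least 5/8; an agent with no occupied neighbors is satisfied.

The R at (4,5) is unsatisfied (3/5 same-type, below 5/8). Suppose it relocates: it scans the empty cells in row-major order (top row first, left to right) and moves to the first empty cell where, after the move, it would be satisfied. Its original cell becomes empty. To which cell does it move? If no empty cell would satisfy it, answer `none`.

Vacating (4,5). Empty cells in order:
  (4,2): 6/7 same-type → satisfied — stop here.

(4,2)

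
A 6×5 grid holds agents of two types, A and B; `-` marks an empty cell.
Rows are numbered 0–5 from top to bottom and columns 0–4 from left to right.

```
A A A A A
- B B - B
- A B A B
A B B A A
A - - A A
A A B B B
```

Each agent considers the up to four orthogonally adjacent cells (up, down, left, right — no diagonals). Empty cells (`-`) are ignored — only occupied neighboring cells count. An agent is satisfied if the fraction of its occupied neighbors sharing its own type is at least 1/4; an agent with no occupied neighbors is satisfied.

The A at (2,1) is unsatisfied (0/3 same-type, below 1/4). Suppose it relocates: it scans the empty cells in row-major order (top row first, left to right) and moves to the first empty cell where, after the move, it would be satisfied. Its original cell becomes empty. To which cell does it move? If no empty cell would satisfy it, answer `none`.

(1,0)

Vacating (2,1). Empty cells in order:
  (1,0): 1/2 same-type → satisfied — stop here.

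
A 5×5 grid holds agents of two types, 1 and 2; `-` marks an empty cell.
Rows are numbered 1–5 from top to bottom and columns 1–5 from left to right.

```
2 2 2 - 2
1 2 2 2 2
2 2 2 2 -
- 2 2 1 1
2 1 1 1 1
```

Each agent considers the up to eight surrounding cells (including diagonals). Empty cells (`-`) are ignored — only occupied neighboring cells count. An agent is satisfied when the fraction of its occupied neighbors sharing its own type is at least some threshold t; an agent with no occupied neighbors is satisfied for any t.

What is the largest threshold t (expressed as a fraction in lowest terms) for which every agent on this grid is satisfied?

(1,1)2 2/3
(1,2)2 4/5
(1,3)2 4/4
(1,5)2 2/2
(2,1)1 0/5
(2,2)2 7/8
(2,3)2 7/7
(2,4)2 6/6
(2,5)2 3/3
(3,1)2 3/4
(3,2)2 6/7
(3,3)2 7/8
(3,4)2 5/7
(4,2)2 5/7
(4,3)2 4/8
(4,4)1 4/7
(4,5)1 3/4
(5,1)2 1/2
(5,2)1 1/4
(5,3)1 3/5
(5,4)1 4/5
(5,5)1 3/3
The smallest same-type fraction is 0/5 at (2,1), which reduces to 0/1. Any threshold above that leaves this agent unsatisfied.

0/1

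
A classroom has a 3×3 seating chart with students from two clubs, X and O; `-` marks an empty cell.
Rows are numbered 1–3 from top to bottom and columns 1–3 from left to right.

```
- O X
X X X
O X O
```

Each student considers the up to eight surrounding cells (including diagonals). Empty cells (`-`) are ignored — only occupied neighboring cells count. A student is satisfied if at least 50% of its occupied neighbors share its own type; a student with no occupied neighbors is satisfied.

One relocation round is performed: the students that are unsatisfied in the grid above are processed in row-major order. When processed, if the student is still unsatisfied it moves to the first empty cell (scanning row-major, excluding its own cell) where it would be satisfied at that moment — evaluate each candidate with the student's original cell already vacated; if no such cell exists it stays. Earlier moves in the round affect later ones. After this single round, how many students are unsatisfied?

3

Initially unsatisfied (in order): (1,2), (3,1), (3,3).
  (1,2): no empty cell satisfies it; stays.
  (3,1): no empty cell satisfies it; stays.
  (3,3): no empty cell satisfies it; stays.
Resulting grid:
- O X
X X X
O X O
Unsatisfied now: (1,2), (3,1), (3,3).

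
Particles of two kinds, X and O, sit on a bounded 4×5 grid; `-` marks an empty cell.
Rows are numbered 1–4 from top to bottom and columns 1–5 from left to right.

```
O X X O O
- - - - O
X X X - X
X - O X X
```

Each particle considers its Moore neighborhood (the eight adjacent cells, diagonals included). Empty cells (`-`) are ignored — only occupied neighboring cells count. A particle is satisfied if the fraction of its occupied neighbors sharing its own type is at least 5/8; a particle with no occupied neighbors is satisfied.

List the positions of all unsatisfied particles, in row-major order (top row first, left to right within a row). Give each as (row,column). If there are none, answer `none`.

(1,1), (1,2), (1,3), (4,3)

(1,1)O 0/1 ✗
(1,2)X 1/2 ✗
(1,3)X 1/2 ✗
(1,4)O 2/3 ✓
(1,5)O 2/2 ✓
(2,5)O 2/3 ✓
(3,1)X 2/2 ✓
(3,2)X 3/4 ✓
(3,3)X 2/3 ✓
(3,5)X 2/3 ✓
(4,1)X 2/2 ✓
(4,3)O 0/3 ✗
(4,4)X 3/4 ✓
(4,5)X 2/2 ✓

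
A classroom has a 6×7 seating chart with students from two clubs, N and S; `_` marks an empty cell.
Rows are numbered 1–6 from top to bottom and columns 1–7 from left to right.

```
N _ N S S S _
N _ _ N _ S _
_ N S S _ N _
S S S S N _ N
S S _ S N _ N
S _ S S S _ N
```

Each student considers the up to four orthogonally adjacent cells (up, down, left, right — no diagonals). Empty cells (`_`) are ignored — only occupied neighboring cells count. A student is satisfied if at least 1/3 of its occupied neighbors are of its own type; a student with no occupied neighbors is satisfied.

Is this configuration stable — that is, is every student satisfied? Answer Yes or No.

Row 1: (1,1)N 1/1 ok · (1,3)N 0/1 unhappy · (1,4)S 1/3 ok · (1,5)S 2/2 ok · (1,6)S 2/2 ok
Row 2: (2,1)N 1/1 ok · (2,4)N 0/2 unhappy · (2,6)S 1/2 ok
Row 3: (3,2)N 0/2 unhappy · (3,3)S 2/3 ok · (3,4)S 2/3 ok · (3,6)N 0/1 unhappy
Row 4: (4,1)S 2/2 ok · (4,2)S 3/4 ok · (4,3)S 3/3 ok · (4,4)S 3/4 ok · (4,5)N 1/2 ok · (4,7)N 1/1 ok
Row 5: (5,1)S 3/3 ok · (5,2)S 2/2 ok · (5,4)S 2/3 ok · (5,5)N 1/3 ok · (5,7)N 2/2 ok
Row 6: (6,1)S 1/1 ok · (6,3)S 1/1 ok · (6,4)S 3/3 ok · (6,5)S 1/2 ok · (6,7)N 1/1 ok
For instance (1,3) has only 0/1 same-type neighbors, below 1/3.

No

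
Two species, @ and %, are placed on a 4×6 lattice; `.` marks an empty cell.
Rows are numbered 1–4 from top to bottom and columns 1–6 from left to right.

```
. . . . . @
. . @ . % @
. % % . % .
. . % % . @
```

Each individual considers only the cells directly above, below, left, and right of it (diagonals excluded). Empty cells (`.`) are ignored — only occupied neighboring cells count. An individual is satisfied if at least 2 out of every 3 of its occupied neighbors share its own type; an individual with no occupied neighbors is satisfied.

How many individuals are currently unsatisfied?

Row 1: (1,6)@ 1/1 ok
Row 2: (2,3)@ 0/1 unhappy · (2,5)% 1/2 unhappy · (2,6)@ 1/2 unhappy
Row 3: (3,2)% 1/1 ok · (3,3)% 2/3 ok · (3,5)% 1/1 ok
Row 4: (4,3)% 2/2 ok · (4,4)% 1/1 ok · (4,6)@ 0/0 ok
Unsatisfied: (2,3), (2,5), (2,6) — 3 in total.

3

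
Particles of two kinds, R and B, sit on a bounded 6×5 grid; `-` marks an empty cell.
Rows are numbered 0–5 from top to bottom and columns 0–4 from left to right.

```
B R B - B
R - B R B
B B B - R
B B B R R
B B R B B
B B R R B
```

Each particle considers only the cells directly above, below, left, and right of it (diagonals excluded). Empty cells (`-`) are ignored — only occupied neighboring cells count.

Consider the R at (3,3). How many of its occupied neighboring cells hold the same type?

Occupied neighbors of (3,3): (4,3)=B, (3,2)=B, (3,4)=R.
Same type (R): 1 of 3.

1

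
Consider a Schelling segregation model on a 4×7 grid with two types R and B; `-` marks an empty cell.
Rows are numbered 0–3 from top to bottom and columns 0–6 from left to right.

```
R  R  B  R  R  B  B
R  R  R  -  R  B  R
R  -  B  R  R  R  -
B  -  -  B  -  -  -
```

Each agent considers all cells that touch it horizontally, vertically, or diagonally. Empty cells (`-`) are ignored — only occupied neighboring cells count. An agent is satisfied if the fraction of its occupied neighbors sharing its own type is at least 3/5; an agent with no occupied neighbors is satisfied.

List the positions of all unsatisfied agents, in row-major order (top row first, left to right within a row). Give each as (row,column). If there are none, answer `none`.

(0,0)R 3/3 ✓
(0,1)R 4/5 ✓
(0,2)B 0/4 ✗
(0,3)R 3/4 ✓
(0,4)R 2/4 ✗
(0,5)B 2/5 ✗
(0,6)B 2/3 ✓
(1,0)R 4/4 ✓
(1,1)R 5/7 ✓
(1,2)R 4/6 ✓
(1,4)R 5/7 ✓
(1,5)B 2/7 ✗
(1,6)R 1/4 ✗
(2,0)R 2/3 ✓
(2,2)B 1/4 ✗
(2,3)R 3/5 ✓
(2,4)R 3/5 ✓
(2,5)R 3/4 ✓
(3,0)B 0/1 ✗
(3,3)B 1/3 ✗

(0,2), (0,4), (0,5), (1,5), (1,6), (2,2), (3,0), (3,3)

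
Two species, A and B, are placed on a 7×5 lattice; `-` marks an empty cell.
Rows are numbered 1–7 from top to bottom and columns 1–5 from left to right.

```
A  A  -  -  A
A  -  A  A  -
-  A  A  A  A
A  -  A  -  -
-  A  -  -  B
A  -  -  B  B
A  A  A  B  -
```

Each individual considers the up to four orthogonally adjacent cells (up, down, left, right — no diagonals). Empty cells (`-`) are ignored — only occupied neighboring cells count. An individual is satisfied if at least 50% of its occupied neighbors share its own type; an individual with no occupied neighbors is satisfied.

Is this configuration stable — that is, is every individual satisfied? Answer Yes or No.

Yes

(1,1)A 2/2 ok
(1,2)A 1/1 ok
(1,5)A 0/0 ok
(2,1)A 1/1 ok
(2,3)A 2/2 ok
(2,4)A 2/2 ok
(3,2)A 1/1 ok
(3,3)A 4/4 ok
(3,4)A 3/3 ok
(3,5)A 1/1 ok
(4,1)A 0/0 ok
(4,3)A 1/1 ok
(5,2)A 0/0 ok
(5,5)B 1/1 ok
(6,1)A 1/1 ok
(6,4)B 2/2 ok
(6,5)B 2/2 ok
(7,1)A 2/2 ok
(7,2)A 2/2 ok
(7,3)A 1/2 ok
(7,4)B 1/2 ok
All meet the threshold, so the configuration is stable.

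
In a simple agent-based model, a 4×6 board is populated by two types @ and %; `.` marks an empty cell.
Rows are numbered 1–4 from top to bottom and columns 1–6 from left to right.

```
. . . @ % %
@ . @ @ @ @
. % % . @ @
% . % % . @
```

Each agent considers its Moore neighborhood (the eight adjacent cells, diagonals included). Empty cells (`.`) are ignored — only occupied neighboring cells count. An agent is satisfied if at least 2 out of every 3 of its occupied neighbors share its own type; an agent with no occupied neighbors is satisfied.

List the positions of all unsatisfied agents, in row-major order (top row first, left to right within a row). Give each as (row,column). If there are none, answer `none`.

Row 1: (1,4)@ 3/4 ok · (1,5)% 1/5 unhappy · (1,6)% 1/3 unhappy
Row 2: (2,1)@ 0/1 unhappy · (2,3)@ 2/4 unhappy · (2,4)@ 4/6 ok · (2,5)@ 5/7 ok · (2,6)@ 3/5 unhappy
Row 3: (3,2)% 3/5 unhappy · (3,3)% 3/5 unhappy · (3,5)@ 5/6 ok · (3,6)@ 4/4 ok
Row 4: (4,1)% 1/1 ok · (4,3)% 3/3 ok · (4,4)% 2/3 ok · (4,6)@ 2/2 ok

(1,5), (1,6), (2,1), (2,3), (2,6), (3,2), (3,3)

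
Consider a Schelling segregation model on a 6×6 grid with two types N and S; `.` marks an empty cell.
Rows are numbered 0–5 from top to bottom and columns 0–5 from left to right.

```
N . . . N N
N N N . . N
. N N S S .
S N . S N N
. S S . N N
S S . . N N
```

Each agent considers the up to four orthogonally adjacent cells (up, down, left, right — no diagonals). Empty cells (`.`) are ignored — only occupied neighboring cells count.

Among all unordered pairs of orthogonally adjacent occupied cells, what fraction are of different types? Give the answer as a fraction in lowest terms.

5/26

Scan each occupied cell's neighbors to the right and below so each pair is counted once.
From row 0: 0 unlike of 3 pairs (running 0/3).
From row 1: 0 unlike of 4 pairs (running 0/7).
From row 2: 2 unlike of 6 pairs (running 2/13).
From row 3: 3 unlike of 6 pairs (running 5/19).
From row 4: 0 unlike of 5 pairs (running 5/24).
From row 5: 0 unlike of 2 pairs (running 5/26).
Total adjacent occupied pairs: 26; unlike-type pairs: 5.
5/26 is already in lowest terms.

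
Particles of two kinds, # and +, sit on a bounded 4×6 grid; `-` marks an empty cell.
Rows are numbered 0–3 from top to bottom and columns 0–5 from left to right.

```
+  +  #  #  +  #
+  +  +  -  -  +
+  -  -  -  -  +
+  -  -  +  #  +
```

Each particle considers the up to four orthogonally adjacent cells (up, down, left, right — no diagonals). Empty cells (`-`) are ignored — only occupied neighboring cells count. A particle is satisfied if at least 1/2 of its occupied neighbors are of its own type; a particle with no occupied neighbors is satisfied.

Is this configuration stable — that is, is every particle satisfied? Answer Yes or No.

Row 0: (0,0)+ 2/2 ✓ · (0,1)+ 2/3 ✓ · (0,2)# 1/3 ✗ · (0,3)# 1/2 ✓ · (0,4)+ 0/2 ✗ · (0,5)# 0/2 ✗
Row 1: (1,0)+ 3/3 ✓ · (1,1)+ 3/3 ✓ · (1,2)+ 1/2 ✓ · (1,5)+ 1/2 ✓
Row 2: (2,0)+ 2/2 ✓ · (2,5)+ 2/2 ✓
Row 3: (3,0)+ 1/1 ✓ · (3,3)+ 0/1 ✗ · (3,4)# 0/2 ✗ · (3,5)+ 1/2 ✓
For instance (0,2) has only 1/3 same-type neighbors, below 1/2.

No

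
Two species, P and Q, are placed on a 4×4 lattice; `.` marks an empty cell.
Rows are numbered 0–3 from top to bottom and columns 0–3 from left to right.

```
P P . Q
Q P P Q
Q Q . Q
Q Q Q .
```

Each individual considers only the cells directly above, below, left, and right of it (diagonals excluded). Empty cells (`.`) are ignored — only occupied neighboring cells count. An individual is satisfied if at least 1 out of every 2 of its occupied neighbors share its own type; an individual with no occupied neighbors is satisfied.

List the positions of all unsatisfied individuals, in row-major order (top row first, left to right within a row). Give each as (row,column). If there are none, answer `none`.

Row 0: (0,0)P 1/2 ok · (0,1)P 2/2 ok · (0,3)Q 1/1 ok
Row 1: (1,0)Q 1/3 unhappy · (1,1)P 2/4 ok · (1,2)P 1/2 ok · (1,3)Q 2/3 ok
Row 2: (2,0)Q 3/3 ok · (2,1)Q 2/3 ok · (2,3)Q 1/1 ok
Row 3: (3,0)Q 2/2 ok · (3,1)Q 3/3 ok · (3,2)Q 1/1 ok

(1,0)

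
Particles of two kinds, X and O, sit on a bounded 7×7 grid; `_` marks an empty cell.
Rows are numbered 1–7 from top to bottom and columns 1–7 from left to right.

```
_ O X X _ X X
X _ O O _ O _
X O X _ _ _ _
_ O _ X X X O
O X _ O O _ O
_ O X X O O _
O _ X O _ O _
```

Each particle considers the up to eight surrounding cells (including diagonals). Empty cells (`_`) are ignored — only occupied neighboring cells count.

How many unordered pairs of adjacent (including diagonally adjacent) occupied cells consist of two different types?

Scan each occupied cell's neighbors to the right and below (and the two forward diagonals) so each pair is counted once.
From row 1: 8 unlike of 11 pairs (running 8/11).
From row 2: 3 unlike of 6 pairs (running 11/17).
From row 3: 4 unlike of 6 pairs (running 15/23).
From row 4: 8 unlike of 12 pairs (running 23/35).
From row 5: 5 unlike of 12 pairs (running 28/47).
From row 6: 5 unlike of 13 pairs (running 33/60).
From row 7: 1 unlike of 1 pairs (running 34/61).
Total adjacent occupied pairs: 61; unlike-type pairs: 34.

34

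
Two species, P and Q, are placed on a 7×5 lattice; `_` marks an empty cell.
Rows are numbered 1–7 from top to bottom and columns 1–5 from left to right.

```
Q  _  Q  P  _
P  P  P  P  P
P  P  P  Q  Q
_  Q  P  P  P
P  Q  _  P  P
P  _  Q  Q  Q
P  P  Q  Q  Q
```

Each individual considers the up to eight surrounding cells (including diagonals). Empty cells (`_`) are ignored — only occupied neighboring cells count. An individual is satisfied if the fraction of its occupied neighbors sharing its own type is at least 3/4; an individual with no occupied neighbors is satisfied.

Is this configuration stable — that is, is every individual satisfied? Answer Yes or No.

(1,1)Q 0/2 unhappy
(1,3)Q 0/4 unhappy
(1,4)P 3/4 ok
(2,1)P 3/4 ok
(2,2)P 5/7 unhappy
(2,3)P 5/7 unhappy
(2,4)P 4/7 unhappy
(2,5)P 2/4 unhappy
(3,1)P 3/4 ok
(3,2)P 6/7 ok
(3,3)P 6/8 ok
(3,4)Q 1/8 unhappy
(3,5)Q 1/5 unhappy
(4,2)Q 1/6 unhappy
(4,3)P 4/7 unhappy
(4,4)P 5/7 unhappy
(4,5)P 3/5 unhappy
(5,1)P 1/3 unhappy
(5,2)Q 2/5 unhappy
(5,4)P 4/7 unhappy
(5,5)P 3/5 unhappy
(6,1)P 3/4 ok
(6,3)Q 4/6 unhappy
(6,4)Q 5/7 unhappy
(6,5)Q 3/5 unhappy
(7,1)P 2/2 ok
(7,2)P 2/4 unhappy
(7,3)Q 3/4 ok
(7,4)Q 5/5 ok
(7,5)Q 3/3 ok
For instance (1,1) has only 0/2 same-type neighbors, below 3/4.

No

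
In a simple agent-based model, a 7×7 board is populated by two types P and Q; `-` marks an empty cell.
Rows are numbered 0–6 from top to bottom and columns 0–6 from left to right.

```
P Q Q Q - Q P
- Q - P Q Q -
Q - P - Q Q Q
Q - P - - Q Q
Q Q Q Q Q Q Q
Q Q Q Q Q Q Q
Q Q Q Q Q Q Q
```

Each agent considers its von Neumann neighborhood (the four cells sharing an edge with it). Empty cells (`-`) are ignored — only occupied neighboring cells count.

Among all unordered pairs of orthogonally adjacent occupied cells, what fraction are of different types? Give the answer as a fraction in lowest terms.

5/54

Scan each occupied cell's neighbors to the right and below so each pair is counted once.
Row 0: P(0,0)–Q(0,1)≠ Q(0,1)–Q(0,2)= Q(0,1)–Q(1,1)= Q(0,2)–Q(0,3)= Q(0,3)–P(1,3)≠ Q(0,5)–P(0,6)≠ Q(0,5)–Q(1,5)=  → 3/7 unlike.
Row 1: P(1,3)–Q(1,4)≠ Q(1,4)–Q(1,5)= Q(1,4)–Q(2,4)= Q(1,5)–Q(2,5)=  → 1/4 unlike.
Row 2: Q(2,0)–Q(3,0)= P(2,2)–P(3,2)= Q(2,4)–Q(2,5)= Q(2,5)–Q(2,6)= Q(2,5)–Q(3,5)= Q(2,6)–Q(3,6)=  → 0/6 unlike.
Row 3: Q(3,0)–Q(4,0)= P(3,2)–Q(4,2)≠ Q(3,5)–Q(3,6)= Q(3,5)–Q(4,5)= Q(3,6)–Q(4,6)=  → 1/5 unlike.
Row 4: Q(4,0)–Q(4,1)= Q(4,0)–Q(5,0)= Q(4,1)–Q(4,2)= Q(4,1)–Q(5,1)= Q(4,2)–Q(4,3)= Q(4,2)–Q(5,2)= Q(4,3)–Q(4,4)= Q(4,3)–Q(5,3)= Q(4,4)–Q(4,5)= Q(4,4)–Q(5,4)= Q(4,5)–Q(4,6)= Q(4,5)–Q(5,5)= Q(4,6)–Q(5,6)=  → 0/13 unlike.
Row 5: Q(5,0)–Q(5,1)= Q(5,0)–Q(6,0)= Q(5,1)–Q(5,2)= Q(5,1)–Q(6,1)= Q(5,2)–Q(5,3)= Q(5,2)–Q(6,2)= Q(5,3)–Q(5,4)= Q(5,3)–Q(6,3)= Q(5,4)–Q(5,5)= Q(5,4)–Q(6,4)= Q(5,5)–Q(5,6)= Q(5,5)–Q(6,5)= Q(5,6)–Q(6,6)=  → 0/13 unlike.
Row 6: Q(6,0)–Q(6,1)= Q(6,1)–Q(6,2)= Q(6,2)–Q(6,3)= Q(6,3)–Q(6,4)= Q(6,4)–Q(6,5)= Q(6,5)–Q(6,6)=  → 0/6 unlike.
Total adjacent occupied pairs: 54; unlike-type pairs: 5.
5/54 is already in lowest terms.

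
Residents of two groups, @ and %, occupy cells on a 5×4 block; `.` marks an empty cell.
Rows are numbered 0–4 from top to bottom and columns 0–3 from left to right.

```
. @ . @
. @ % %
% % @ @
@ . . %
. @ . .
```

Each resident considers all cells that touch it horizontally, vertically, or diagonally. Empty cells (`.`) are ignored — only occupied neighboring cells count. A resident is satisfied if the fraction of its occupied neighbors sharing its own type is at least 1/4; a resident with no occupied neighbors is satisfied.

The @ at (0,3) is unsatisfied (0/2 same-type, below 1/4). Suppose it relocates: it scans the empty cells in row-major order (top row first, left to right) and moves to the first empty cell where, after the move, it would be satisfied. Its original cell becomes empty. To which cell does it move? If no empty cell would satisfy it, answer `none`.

(0,0)

Vacating (0,3). Empty cells in order:
  (0,0): 2/2 same-type → satisfied — stop here.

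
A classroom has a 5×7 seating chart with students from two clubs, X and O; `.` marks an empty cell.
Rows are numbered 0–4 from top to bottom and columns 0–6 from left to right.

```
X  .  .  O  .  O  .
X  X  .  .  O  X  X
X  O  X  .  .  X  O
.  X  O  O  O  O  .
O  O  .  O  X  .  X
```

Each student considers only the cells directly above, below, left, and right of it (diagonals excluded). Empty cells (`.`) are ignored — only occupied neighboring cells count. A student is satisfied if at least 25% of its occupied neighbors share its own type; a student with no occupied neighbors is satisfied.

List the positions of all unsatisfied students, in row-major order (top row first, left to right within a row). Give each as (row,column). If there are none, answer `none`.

Row 0: (0,0)X 1/1 ok · (0,3)O 0/0 ok · (0,5)O 0/1 unhappy
Row 1: (1,0)X 3/3 ok · (1,1)X 1/2 ok · (1,4)O 0/1 unhappy · (1,5)X 2/4 ok · (1,6)X 1/2 ok
Row 2: (2,0)X 1/2 ok · (2,1)O 0/4 unhappy · (2,2)X 0/2 unhappy · (2,5)X 1/3 ok · (2,6)O 0/2 unhappy
Row 3: (3,1)X 0/3 unhappy · (3,2)O 1/3 ok · (3,3)O 3/3 ok · (3,4)O 2/3 ok · (3,5)O 1/2 ok
Row 4: (4,0)O 1/1 ok · (4,1)O 1/2 ok · (4,3)O 1/2 ok · (4,4)X 0/2 unhappy · (4,6)X 0/0 ok

(0,5), (1,4), (2,1), (2,2), (2,6), (3,1), (4,4)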